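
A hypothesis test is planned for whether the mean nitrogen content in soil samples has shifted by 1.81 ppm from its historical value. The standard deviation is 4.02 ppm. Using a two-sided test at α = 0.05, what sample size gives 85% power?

45

For a one-sample z-test, n = ((z_{α/2} + z_β)·σ/δ)².
z_{α/2} = 1.960 (two-sided α = 0.05); z_β = 1.036 (power 85% → β = 0.15).
n = (2.996 × 4.02 / 1.81)² = 44.28
Round up: n = 45.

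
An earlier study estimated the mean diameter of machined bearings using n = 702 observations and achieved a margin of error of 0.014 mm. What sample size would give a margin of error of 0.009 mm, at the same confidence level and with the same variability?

Margin of error scales as 1/√n, so n₂ = n₁·(E₁/E₂)².
n₂ = 702 × (0.014/0.009)² = 702 × 2.42 = 1698.84
Round up: n₂ = 1699.

1699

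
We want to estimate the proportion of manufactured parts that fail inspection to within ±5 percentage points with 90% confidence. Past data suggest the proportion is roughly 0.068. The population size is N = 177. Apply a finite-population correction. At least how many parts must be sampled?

50

For a proportion with margin E = 0.05 at 90% confidence, z = 1.645.
n = p̂(1−p̂)(z/E)² = 0.068 × 0.932 × (1.645/0.05)² = 68.60 — call this n₀.
Finite-population correction with N = 177: n = n₀ / (1 + (n₀−1)/N) = 68.60 / 1.382 = 49.64
Round up: n = 50.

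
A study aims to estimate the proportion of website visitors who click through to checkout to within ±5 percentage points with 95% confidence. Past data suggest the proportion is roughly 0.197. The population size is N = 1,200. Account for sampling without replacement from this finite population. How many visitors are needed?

203

For a proportion with margin E = 0.05 at 95% confidence, z = 1.960.
n = p̂(1−p̂)(z/E)² = 0.197 × 0.803 × (1.960/0.05)² = 243.08 — call this n₀.
Finite-population correction with N = 1,200: n = n₀ / (1 + (n₀−1)/N) = 243.08 / 1.202 = 202.23
Round up: n = 203.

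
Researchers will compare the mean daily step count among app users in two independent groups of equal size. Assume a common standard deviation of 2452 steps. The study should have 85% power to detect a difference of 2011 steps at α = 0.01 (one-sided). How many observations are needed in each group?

34 per group

For two equal groups, n per group = 2·((z_α + z_β)·σ/δ)².
z_α = 2.326; z_β = 1.036 (power 85%).
n = 2 × (3.362 × 2452 / 2011)² = 2 × 16.80 = 33.60
Round up: n = 34 per group.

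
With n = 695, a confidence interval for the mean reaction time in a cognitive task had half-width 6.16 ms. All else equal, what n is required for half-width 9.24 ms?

Margin of error scales as 1/√n, so n₂ = n₁·(E₁/E₂)².
n₂ = 695 × (6.16/9.24)² = 695 × 0.4444 = 308.86
Round up: n₂ = 309.

309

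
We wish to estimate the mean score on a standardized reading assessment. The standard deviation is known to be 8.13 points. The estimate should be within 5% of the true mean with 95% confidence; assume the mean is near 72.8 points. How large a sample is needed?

20

For a mean, the margin of error is E = z·σ/√n, so n = (zσ/E)².
At 95% confidence, z = 1.960.
E = 5% of 72.8 = 3.64 points.
n = (1.960 × 8.13 / 3.64)² = 19.16
Round up: n = 20.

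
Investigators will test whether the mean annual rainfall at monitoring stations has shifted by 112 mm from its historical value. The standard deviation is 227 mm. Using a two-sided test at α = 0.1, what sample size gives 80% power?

26

For a one-sample z-test, n = ((z_{α/2} + z_β)·σ/δ)².
z_{α/2} = 1.645 (two-sided α = 0.1); z_β = 0.842 (power 80% → β = 0.2).
n = (2.487 × 227 / 112)² = 25.41
Round up: n = 26.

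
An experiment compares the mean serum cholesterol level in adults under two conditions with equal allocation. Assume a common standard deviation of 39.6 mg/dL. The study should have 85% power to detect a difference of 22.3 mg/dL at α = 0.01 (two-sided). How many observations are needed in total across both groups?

For two equal groups, n per group = 2·((z_{α/2} + z_β)·σ/δ)².
z_{α/2} = 2.576; z_β = 1.036 (power 85%).
n = 2 × (3.612 × 39.6 / 22.3)² = 2 × 41.14 = 82.28
Round up: n = 83 per group.
Total across both groups: 2 × 83 = 166.

166 total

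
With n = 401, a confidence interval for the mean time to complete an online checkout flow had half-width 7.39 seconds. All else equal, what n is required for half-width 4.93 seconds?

Margin of error scales as 1/√n, so n₂ = n₁·(E₁/E₂)².
n₂ = 401 × (7.39/4.93)² = 401 × 2.247 = 901.05
Round up: n₂ = 902.

902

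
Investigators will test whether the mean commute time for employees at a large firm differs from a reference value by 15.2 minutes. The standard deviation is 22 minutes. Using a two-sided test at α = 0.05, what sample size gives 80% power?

For a one-sample z-test, n = ((z_{α/2} + z_β)·σ/δ)².
z_{α/2} = 1.960 (two-sided α = 0.05); z_β = 0.842 (power 80% → β = 0.2).
n = (2.802 × 22 / 15.2)² = 16.45
Round up: n = 17.

17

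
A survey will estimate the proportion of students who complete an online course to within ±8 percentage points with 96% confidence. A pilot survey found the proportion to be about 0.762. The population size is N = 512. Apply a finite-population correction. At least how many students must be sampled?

98

For a proportion with margin E = 0.08 at 96% confidence, z = 2.054.
n = p̂(1−p̂)(z/E)² = 0.762 × 0.238 × (2.054/0.08)² = 119.55 — call this n₀.
Finite-population correction with N = 512: n = n₀ / (1 + (n₀−1)/N) = 119.55 / 1.232 = 97.04
Round up: n = 98.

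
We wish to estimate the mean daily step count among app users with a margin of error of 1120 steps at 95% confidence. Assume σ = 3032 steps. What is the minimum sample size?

29

For a mean, the margin of error is E = z·σ/√n, so n = (zσ/E)².
At 95% confidence, z = 1.960.
n = (1.960 × 3032 / 1120)² = 28.15
Round up: n = 29.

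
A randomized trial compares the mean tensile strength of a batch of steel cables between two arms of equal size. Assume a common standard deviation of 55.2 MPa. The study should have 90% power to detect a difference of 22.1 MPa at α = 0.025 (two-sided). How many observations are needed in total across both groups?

For two equal groups, n per group = 2·((z_{α/2} + z_β)·σ/δ)².
z_{α/2} = 2.241; z_β = 1.282 (power 90%).
n = 2 × (3.523 × 55.2 / 22.1)² = 2 × 77.43 = 154.86
Round up: n = 155 per group.
Total across both groups: 2 × 155 = 310.

310 total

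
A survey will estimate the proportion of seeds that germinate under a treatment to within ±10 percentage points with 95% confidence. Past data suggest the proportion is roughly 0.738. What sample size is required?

n = 75

For a proportion with margin E = 0.1 at 95% confidence, z = 1.960.
n = p̂(1−p̂)(z/E)² = 0.738 × 0.262 × (1.960/0.1)² = 74.28
Round up: n = 75.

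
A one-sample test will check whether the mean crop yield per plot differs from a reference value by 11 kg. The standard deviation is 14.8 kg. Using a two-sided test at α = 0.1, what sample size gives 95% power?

For a one-sample z-test, n = ((z_{α/2} + z_β)·σ/δ)².
z_{α/2} = 1.645 (two-sided α = 0.1); z_β = 1.645 (power 95% → β = 0.05).
n = (3.290 × 14.8 / 11)² = 19.59
Round up: n = 20.

n = 20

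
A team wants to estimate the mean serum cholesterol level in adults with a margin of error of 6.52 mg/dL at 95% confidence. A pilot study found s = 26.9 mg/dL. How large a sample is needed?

66

For a mean, the margin of error is E = z·σ/√n, so n = (zσ/E)².
At 95% confidence, z = 1.960.
n = (1.960 × 26.9 / 6.52)² = 65.39
Round up: n = 66.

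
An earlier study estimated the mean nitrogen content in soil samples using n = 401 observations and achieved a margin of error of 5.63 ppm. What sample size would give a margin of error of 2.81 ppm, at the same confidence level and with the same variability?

Margin of error scales as 1/√n, so n₂ = n₁·(E₁/E₂)².
n₂ = 401 × (5.63/2.81)² = 401 × 4.014 = 1609.61
Round up: n₂ = 1610.

n = 1610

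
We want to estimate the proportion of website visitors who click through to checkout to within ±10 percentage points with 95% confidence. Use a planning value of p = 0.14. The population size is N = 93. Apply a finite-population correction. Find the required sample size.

For a proportion with margin E = 0.1 at 95% confidence, z = 1.960.
n = p̂(1−p̂)(z/E)² = 0.14 × 0.86 × (1.960/0.1)² = 46.25 — call this n₀.
Finite-population correction with N = 93: n = n₀ / (1 + (n₀−1)/N) = 46.25 / 1.487 = 31.10
Round up: n = 32.

32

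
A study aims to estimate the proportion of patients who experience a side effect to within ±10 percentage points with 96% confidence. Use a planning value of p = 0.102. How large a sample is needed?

For a proportion with margin E = 0.1 at 96% confidence, z = 2.054.
n = p̂(1−p̂)(z/E)² = 0.102 × 0.898 × (2.054/0.1)² = 38.64
Round up: n = 39.

39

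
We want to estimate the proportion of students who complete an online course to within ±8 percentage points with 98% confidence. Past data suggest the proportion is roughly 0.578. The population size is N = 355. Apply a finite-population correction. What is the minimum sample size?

For a proportion with margin E = 0.08 at 98% confidence, z = 2.326.
n = p̂(1−p̂)(z/E)² = 0.578 × 0.422 × (2.326/0.08)² = 206.20 — call this n₀.
Finite-population correction with N = 355: n = n₀ / (1 + (n₀−1)/N) = 206.20 / 1.578 = 130.67
Round up: n = 131.

131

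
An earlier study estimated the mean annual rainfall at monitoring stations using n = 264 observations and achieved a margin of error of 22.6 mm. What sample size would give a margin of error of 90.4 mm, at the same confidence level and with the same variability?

Margin of error scales as 1/√n, so n₂ = n₁·(E₁/E₂)².
n₂ = 264 × (22.6/90.4)² = 264 × 0.0625 = 16.50
Round up: n₂ = 17.

n = 17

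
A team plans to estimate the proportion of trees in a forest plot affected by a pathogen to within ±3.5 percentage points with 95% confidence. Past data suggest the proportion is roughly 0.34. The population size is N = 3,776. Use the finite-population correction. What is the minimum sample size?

594

For a proportion with margin E = 0.035 at 95% confidence, z = 1.960.
n = p̂(1−p̂)(z/E)² = 0.34 × 0.66 × (1.960/0.035)² = 703.72 — call this n₀.
Finite-population correction with N = 3,776: n = n₀ / (1 + (n₀−1)/N) = 703.72 / 1.186 = 593.36
Round up: n = 594.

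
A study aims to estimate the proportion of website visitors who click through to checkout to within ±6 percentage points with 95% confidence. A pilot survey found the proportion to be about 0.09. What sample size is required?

For a proportion with margin E = 0.06 at 95% confidence, z = 1.960.
n = p̂(1−p̂)(z/E)² = 0.09 × 0.91 × (1.960/0.06)² = 87.40
Round up: n = 88.

88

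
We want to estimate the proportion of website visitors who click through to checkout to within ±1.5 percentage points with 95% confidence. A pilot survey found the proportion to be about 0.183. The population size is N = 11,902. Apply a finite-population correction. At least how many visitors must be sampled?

For a proportion with margin E = 0.015 at 95% confidence, z = 1.960.
n = p̂(1−p̂)(z/E)² = 0.183 × 0.817 × (1.960/0.015)² = 2552.72 — call this n₀.
Finite-population correction with N = 11,902: n = n₀ / (1 + (n₀−1)/N) = 2552.72 / 1.214 = 2102.73
Round up: n = 2103.

2103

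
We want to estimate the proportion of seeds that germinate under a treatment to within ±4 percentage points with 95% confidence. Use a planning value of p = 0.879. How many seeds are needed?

256

For a proportion with margin E = 0.04 at 95% confidence, z = 1.960.
n = p̂(1−p̂)(z/E)² = 0.879 × 0.121 × (1.960/0.04)² = 255.37
Round up: n = 256.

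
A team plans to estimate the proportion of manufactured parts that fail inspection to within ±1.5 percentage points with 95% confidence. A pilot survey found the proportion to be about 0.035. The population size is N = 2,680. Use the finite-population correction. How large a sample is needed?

475

For a proportion with margin E = 0.015 at 95% confidence, z = 1.960.
n = p̂(1−p̂)(z/E)² = 0.035 × 0.965 × (1.960/0.015)² = 576.67 — call this n₀.
Finite-population correction with N = 2,680: n = n₀ / (1 + (n₀−1)/N) = 576.67 / 1.215 = 474.63
Round up: n = 475.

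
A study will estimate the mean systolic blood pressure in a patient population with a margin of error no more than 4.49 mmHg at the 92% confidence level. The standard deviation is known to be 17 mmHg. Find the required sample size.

44

For a mean, the margin of error is E = z·σ/√n, so n = (zσ/E)².
At 92% confidence, z = 1.751.
n = (1.751 × 17 / 4.49)² = 43.95
Round up: n = 44.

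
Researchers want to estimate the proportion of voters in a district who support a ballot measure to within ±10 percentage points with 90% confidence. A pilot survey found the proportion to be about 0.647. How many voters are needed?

n = 62

For a proportion with margin E = 0.1 at 90% confidence, z = 1.645.
n = p̂(1−p̂)(z/E)² = 0.647 × 0.353 × (1.645/0.1)² = 61.80
Round up: n = 62.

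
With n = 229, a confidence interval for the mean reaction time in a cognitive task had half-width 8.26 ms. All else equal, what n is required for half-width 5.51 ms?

Margin of error scales as 1/√n, so n₂ = n₁·(E₁/E₂)².
n₂ = 229 × (8.26/5.51)² = 229 × 2.247 = 514.56
Round up: n₂ = 515.

515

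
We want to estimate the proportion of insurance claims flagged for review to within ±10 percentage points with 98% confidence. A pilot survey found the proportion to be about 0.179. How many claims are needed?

For a proportion with margin E = 0.1 at 98% confidence, z = 2.326.
n = p̂(1−p̂)(z/E)² = 0.179 × 0.821 × (2.326/0.1)² = 79.51
Round up: n = 80.

80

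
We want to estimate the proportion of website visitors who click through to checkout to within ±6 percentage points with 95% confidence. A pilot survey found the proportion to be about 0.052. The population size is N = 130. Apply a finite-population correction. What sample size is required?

38

For a proportion with margin E = 0.06 at 95% confidence, z = 1.960.
n = p̂(1−p̂)(z/E)² = 0.052 × 0.948 × (1.960/0.06)² = 52.60 — call this n₀.
Finite-population correction with N = 130: n = n₀ / (1 + (n₀−1)/N) = 52.60 / 1.397 = 37.65
Round up: n = 38.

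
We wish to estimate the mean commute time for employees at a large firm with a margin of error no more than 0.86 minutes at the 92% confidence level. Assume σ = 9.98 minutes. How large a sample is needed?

n = 413

For a mean, the margin of error is E = z·σ/√n, so n = (zσ/E)².
At 92% confidence, z = 1.751.
n = (1.751 × 9.98 / 0.86)² = 412.89
Round up: n = 413.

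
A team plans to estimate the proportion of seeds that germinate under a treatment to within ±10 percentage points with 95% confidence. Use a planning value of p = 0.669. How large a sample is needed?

For a proportion with margin E = 0.1 at 95% confidence, z = 1.960.
n = p̂(1−p̂)(z/E)² = 0.669 × 0.331 × (1.960/0.1)² = 85.07
Round up: n = 86.

86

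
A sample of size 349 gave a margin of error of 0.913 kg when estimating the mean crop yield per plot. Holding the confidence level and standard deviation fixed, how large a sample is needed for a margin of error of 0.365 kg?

n = 2184

Margin of error scales as 1/√n, so n₂ = n₁·(E₁/E₂)².
n₂ = 349 × (0.913/0.365)² = 349 × 6.257 = 2183.69
Round up: n₂ = 2184.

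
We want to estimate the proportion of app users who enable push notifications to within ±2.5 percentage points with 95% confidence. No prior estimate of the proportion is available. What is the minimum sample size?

For a proportion with margin E = 0.025 at 95% confidence, z = 1.960.
With no prior estimate, use p = 0.5, which maximizes p(1−p) at 0.25.
n = 0.25 × (z/E)² = 0.25 × (1.960/0.025)² = 1536.64
Round up: n = 1537.

1537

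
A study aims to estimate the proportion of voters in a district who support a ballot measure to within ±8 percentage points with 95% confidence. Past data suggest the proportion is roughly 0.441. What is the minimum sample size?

148

For a proportion with margin E = 0.08 at 95% confidence, z = 1.960.
n = p̂(1−p̂)(z/E)² = 0.441 × 0.559 × (1.960/0.08)² = 147.97
Round up: n = 148.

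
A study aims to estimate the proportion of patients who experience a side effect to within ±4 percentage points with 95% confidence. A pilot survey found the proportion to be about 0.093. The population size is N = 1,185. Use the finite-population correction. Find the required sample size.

For a proportion with margin E = 0.04 at 95% confidence, z = 1.960.
n = p̂(1−p̂)(z/E)² = 0.093 × 0.907 × (1.960/0.04)² = 202.53 — call this n₀.
Finite-population correction with N = 1,185: n = n₀ / (1 + (n₀−1)/N) = 202.53 / 1.17 = 173.10
Round up: n = 174.

174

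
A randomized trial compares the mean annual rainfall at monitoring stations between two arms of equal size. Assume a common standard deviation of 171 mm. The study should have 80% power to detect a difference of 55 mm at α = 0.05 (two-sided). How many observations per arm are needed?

For two equal groups, n per group = 2·((z_{α/2} + z_β)·σ/δ)².
z_{α/2} = 1.960; z_β = 0.842 (power 80%).
n = 2 × (2.802 × 171 / 55)² = 2 × 75.89 = 151.78
Round up: n = 152 per group.

152 per group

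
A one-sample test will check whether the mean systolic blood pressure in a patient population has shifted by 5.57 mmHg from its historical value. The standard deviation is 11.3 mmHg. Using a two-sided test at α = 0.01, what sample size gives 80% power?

49

For a one-sample z-test, n = ((z_{α/2} + z_β)·σ/δ)².
z_{α/2} = 2.576 (two-sided α = 0.01); z_β = 0.842 (power 80% → β = 0.2).
n = (3.418 × 11.3 / 5.57)² = 48.08
Round up: n = 49.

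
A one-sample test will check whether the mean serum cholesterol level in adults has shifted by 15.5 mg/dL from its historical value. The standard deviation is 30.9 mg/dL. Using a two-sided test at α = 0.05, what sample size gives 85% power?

For a one-sample z-test, n = ((z_{α/2} + z_β)·σ/δ)².
z_{α/2} = 1.960 (two-sided α = 0.05); z_β = 1.036 (power 85% → β = 0.15).
n = (2.996 × 30.9 / 15.5)² = 35.67
Round up: n = 36.

n = 36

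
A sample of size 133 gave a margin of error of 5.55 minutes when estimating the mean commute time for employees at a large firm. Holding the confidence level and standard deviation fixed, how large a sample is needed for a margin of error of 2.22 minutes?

832

Margin of error scales as 1/√n, so n₂ = n₁·(E₁/E₂)².
n₂ = 133 × (5.55/2.22)² = 133 × 6.25 = 831.25
Round up: n₂ = 832.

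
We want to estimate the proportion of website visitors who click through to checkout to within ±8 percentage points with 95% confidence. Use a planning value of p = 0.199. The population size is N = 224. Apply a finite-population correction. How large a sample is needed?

68

For a proportion with margin E = 0.08 at 95% confidence, z = 1.960.
n = p̂(1−p̂)(z/E)² = 0.199 × 0.801 × (1.960/0.08)² = 95.68 — call this n₀.
Finite-population correction with N = 224: n = n₀ / (1 + (n₀−1)/N) = 95.68 / 1.423 = 67.24
Round up: n = 68.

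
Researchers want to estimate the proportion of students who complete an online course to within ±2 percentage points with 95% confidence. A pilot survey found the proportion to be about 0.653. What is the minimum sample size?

n = 2177

For a proportion with margin E = 0.02 at 95% confidence, z = 1.960.
n = p̂(1−p̂)(z/E)² = 0.653 × 0.347 × (1.960/0.02)² = 2176.18
Round up: n = 2177.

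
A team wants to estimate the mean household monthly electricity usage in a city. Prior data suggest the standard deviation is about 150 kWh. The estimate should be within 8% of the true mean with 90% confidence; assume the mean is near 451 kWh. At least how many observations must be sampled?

47

For a mean, the margin of error is E = z·σ/√n, so n = (zσ/E)².
At 90% confidence, z = 1.645.
E = 8% of 451 = 36.08 kWh.
n = (1.645 × 150 / 36.08)² = 46.77
Round up: n = 47.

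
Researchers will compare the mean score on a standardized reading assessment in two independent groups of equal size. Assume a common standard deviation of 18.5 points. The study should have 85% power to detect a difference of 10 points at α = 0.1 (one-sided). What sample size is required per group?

37 per group

For two equal groups, n per group = 2·((z_α + z_β)·σ/δ)².
z_α = 1.282; z_β = 1.036 (power 85%).
n = 2 × (2.318 × 18.5 / 10)² = 2 × 18.39 = 36.78
Round up: n = 37 per group.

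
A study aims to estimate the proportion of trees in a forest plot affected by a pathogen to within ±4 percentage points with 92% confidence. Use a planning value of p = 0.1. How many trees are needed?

For a proportion with margin E = 0.04 at 92% confidence, z = 1.751.
n = p̂(1−p̂)(z/E)² = 0.1 × 0.9 × (1.751/0.04)² = 172.46
Round up: n = 173.

n = 173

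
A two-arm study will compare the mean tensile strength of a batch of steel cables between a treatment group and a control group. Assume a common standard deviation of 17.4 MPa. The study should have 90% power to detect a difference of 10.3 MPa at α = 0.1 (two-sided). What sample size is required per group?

49 per group

For two equal groups, n per group = 2·((z_{α/2} + z_β)·σ/δ)².
z_{α/2} = 1.645; z_β = 1.282 (power 90%).
n = 2 × (2.927 × 17.4 / 10.3)² = 2 × 24.45 = 48.90
Round up: n = 49 per group.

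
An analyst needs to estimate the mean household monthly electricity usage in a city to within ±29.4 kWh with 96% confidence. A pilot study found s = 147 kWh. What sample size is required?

For a mean, the margin of error is E = z·σ/√n, so n = (zσ/E)².
At 96% confidence, z = 2.054.
n = (2.054 × 147 / 29.4)² = 105.47
Round up: n = 106.

106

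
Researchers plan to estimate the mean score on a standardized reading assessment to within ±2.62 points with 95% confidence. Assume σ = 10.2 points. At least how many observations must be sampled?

n = 59

For a mean, the margin of error is E = z·σ/√n, so n = (zσ/E)².
At 95% confidence, z = 1.960.
n = (1.960 × 10.2 / 2.62)² = 58.23
Round up: n = 59.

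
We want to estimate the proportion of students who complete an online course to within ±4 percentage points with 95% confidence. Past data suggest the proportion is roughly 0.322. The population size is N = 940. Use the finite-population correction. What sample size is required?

n = 337

For a proportion with margin E = 0.04 at 95% confidence, z = 1.960.
n = p̂(1−p̂)(z/E)² = 0.322 × 0.678 × (1.960/0.04)² = 524.18 — call this n₀.
Finite-population correction with N = 940: n = n₀ / (1 + (n₀−1)/N) = 524.18 / 1.557 = 336.66
Round up: n = 337.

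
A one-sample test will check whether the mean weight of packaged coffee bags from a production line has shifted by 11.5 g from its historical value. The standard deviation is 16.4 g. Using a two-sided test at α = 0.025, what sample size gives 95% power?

For a one-sample z-test, n = ((z_{α/2} + z_β)·σ/δ)².
z_{α/2} = 2.241 (two-sided α = 0.025); z_β = 1.645 (power 95% → β = 0.05).
n = (3.886 × 16.4 / 11.5)² = 30.71
Round up: n = 31.

31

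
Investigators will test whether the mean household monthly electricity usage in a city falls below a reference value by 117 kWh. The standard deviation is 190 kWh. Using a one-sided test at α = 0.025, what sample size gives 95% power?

For a one-sample z-test, n = ((z_α + z_β)·σ/δ)².
z_α = 1.960 (one-sided α = 0.025); z_β = 1.645 (power 95% → β = 0.05).
n = (3.605 × 190 / 117)² = 34.27
Round up: n = 35.

35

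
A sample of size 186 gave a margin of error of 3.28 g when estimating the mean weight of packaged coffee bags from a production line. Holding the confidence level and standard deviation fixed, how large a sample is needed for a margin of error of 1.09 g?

1685

Margin of error scales as 1/√n, so n₂ = n₁·(E₁/E₂)².
n₂ = 186 × (3.28/1.09)² = 186 × 9.055 = 1684.23
Round up: n₂ = 1685.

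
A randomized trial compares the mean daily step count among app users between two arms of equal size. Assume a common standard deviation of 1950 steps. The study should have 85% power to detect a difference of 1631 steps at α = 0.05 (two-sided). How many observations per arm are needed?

For two equal groups, n per group = 2·((z_{α/2} + z_β)·σ/δ)².
z_{α/2} = 1.960; z_β = 1.036 (power 85%).
n = 2 × (2.996 × 1950 / 1631)² = 2 × 12.83 = 25.66
Round up: n = 26 per group.

26 per group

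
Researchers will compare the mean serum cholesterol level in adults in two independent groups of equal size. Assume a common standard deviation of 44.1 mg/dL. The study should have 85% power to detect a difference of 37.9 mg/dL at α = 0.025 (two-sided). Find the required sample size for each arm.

For two equal groups, n per group = 2·((z_{α/2} + z_β)·σ/δ)².
z_{α/2} = 2.241; z_β = 1.036 (power 85%).
n = 2 × (3.277 × 44.1 / 37.9)² = 2 × 14.54 = 29.08
Round up: n = 30 per group.

30 per group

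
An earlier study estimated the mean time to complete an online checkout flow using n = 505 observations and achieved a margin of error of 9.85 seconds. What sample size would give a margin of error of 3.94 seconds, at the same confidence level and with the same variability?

Margin of error scales as 1/√n, so n₂ = n₁·(E₁/E₂)².
n₂ = 505 × (9.85/3.94)² = 505 × 6.25 = 3156.25
Round up: n₂ = 3157.

n = 3157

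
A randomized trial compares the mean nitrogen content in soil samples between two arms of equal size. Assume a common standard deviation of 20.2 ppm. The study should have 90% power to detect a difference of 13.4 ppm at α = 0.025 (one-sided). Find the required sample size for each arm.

For two equal groups, n per group = 2·((z_α + z_β)·σ/δ)².
z_α = 1.960; z_β = 1.282 (power 90%).
n = 2 × (3.242 × 20.2 / 13.4)² = 2 × 23.88 = 47.76
Round up: n = 48 per group.

48 per group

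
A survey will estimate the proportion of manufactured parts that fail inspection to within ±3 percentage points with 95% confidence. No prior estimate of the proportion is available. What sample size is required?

For a proportion with margin E = 0.03 at 95% confidence, z = 1.960.
With no prior estimate, use p = 0.5, which maximizes p(1−p) at 0.25.
n = 0.25 × (z/E)² = 0.25 × (1.960/0.03)² = 1067.11
Round up: n = 1068.

1068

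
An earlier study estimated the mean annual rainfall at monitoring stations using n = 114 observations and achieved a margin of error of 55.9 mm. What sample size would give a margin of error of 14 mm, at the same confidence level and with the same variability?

1818

Margin of error scales as 1/√n, so n₂ = n₁·(E₁/E₂)².
n₂ = 114 × (55.9/14)² = 114 × 15.94 = 1817.16
Round up: n₂ = 1818.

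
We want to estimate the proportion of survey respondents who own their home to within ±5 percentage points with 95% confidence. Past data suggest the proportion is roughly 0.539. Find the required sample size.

382

For a proportion with margin E = 0.05 at 95% confidence, z = 1.960.
n = p̂(1−p̂)(z/E)² = 0.539 × 0.461 × (1.960/0.05)² = 381.82
Round up: n = 382.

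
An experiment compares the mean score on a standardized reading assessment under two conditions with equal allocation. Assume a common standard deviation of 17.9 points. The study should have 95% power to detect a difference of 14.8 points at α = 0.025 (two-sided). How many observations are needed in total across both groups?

90 total

For two equal groups, n per group = 2·((z_{α/2} + z_β)·σ/δ)².
z_{α/2} = 2.241; z_β = 1.645 (power 95%).
n = 2 × (3.886 × 17.9 / 14.8)² = 2 × 22.09 = 44.18
Round up: n = 45 per group.
Total across both groups: 2 × 45 = 90.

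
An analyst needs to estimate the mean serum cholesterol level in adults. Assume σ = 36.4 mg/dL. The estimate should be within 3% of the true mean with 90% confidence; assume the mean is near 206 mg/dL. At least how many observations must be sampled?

94

For a mean, the margin of error is E = z·σ/√n, so n = (zσ/E)².
At 90% confidence, z = 1.645.
E = 3% of 206 = 6.18 mg/dL.
n = (1.645 × 36.4 / 6.18)² = 93.88
Round up: n = 94.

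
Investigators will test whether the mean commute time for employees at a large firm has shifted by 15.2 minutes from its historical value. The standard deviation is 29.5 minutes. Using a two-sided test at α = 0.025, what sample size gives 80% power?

For a one-sample z-test, n = ((z_{α/2} + z_β)·σ/δ)².
z_{α/2} = 2.241 (two-sided α = 0.025); z_β = 0.842 (power 80% → β = 0.2).
n = (3.083 × 29.5 / 15.2)² = 35.80
Round up: n = 36.

36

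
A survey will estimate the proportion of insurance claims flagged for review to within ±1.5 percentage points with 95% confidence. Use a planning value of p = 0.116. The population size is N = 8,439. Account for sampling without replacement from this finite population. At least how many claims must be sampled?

For a proportion with margin E = 0.015 at 95% confidence, z = 1.960.
n = p̂(1−p̂)(z/E)² = 0.116 × 0.884 × (1.960/0.015)² = 1750.81 — call this n₀.
Finite-population correction with N = 8,439: n = n₀ / (1 + (n₀−1)/N) = 1750.81 / 1.207 = 1450.55
Round up: n = 1451.

n = 1451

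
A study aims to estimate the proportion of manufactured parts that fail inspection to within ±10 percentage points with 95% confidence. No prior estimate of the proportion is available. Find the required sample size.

n = 97

For a proportion with margin E = 0.1 at 95% confidence, z = 1.960.
With no prior estimate, use p = 0.5, which maximizes p(1−p) at 0.25.
n = 0.25 × (z/E)² = 0.25 × (1.960/0.1)² = 96.04
Round up: n = 97.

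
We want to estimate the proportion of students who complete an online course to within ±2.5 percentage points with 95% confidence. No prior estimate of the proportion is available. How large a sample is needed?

For a proportion with margin E = 0.025 at 95% confidence, z = 1.960.
With no prior estimate, use p = 0.5, which maximizes p(1−p) at 0.25.
n = 0.25 × (z/E)² = 0.25 × (1.960/0.025)² = 1536.64
Round up: n = 1537.

1537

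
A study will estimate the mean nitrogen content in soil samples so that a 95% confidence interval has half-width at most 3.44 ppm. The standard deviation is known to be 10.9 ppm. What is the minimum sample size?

39

For a mean, the margin of error is E = z·σ/√n, so n = (zσ/E)².
At 95% confidence, z = 1.960.
n = (1.960 × 10.9 / 3.44)² = 38.57
Round up: n = 39.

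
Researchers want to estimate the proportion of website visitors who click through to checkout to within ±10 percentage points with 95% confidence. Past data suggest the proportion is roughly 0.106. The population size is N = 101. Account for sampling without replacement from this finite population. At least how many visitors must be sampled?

27

For a proportion with margin E = 0.1 at 95% confidence, z = 1.960.
n = p̂(1−p̂)(z/E)² = 0.106 × 0.894 × (1.960/0.1)² = 36.40 — call this n₀.
Finite-population correction with N = 101: n = n₀ / (1 + (n₀−1)/N) = 36.40 / 1.35 = 26.96
Round up: n = 27.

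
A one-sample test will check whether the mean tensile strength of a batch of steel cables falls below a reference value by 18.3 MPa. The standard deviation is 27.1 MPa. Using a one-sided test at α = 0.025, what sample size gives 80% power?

For a one-sample z-test, n = ((z_α + z_β)·σ/δ)².
z_α = 1.960 (one-sided α = 0.025); z_β = 0.842 (power 80% → β = 0.2).
n = (2.802 × 27.1 / 18.3)² = 17.22
Round up: n = 18.

18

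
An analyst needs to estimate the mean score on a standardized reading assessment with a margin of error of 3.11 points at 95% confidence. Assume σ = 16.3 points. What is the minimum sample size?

106

For a mean, the margin of error is E = z·σ/√n, so n = (zσ/E)².
At 95% confidence, z = 1.960.
n = (1.960 × 16.3 / 3.11)² = 105.53
Round up: n = 106.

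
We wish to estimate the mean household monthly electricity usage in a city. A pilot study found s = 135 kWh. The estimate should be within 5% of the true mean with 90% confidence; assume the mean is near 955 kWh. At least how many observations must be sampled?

For a mean, the margin of error is E = z·σ/√n, so n = (zσ/E)².
At 90% confidence, z = 1.645.
E = 5% of 955 = 47.75 kWh.
n = (1.645 × 135 / 47.75)² = 21.63
Round up: n = 22.

22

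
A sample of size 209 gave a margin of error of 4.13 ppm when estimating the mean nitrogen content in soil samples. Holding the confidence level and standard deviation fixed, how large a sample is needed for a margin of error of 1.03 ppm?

Margin of error scales as 1/√n, so n₂ = n₁·(E₁/E₂)².
n₂ = 209 × (4.13/1.03)² = 209 × 16.08 = 3360.72
Round up: n₂ = 3361.

3361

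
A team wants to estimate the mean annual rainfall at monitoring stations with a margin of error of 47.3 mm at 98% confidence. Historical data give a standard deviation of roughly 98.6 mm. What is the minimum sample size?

n = 24

For a mean, the margin of error is E = z·σ/√n, so n = (zσ/E)².
At 98% confidence, z = 2.326.
n = (2.326 × 98.6 / 47.3)² = 23.51
Round up: n = 24.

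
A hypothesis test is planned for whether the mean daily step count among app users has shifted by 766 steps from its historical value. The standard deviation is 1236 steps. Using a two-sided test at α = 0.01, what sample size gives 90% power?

39

For a one-sample z-test, n = ((z_{α/2} + z_β)·σ/δ)².
z_{α/2} = 2.576 (two-sided α = 0.01); z_β = 1.282 (power 90% → β = 0.1).
n = (3.858 × 1236 / 766)² = 38.75
Round up: n = 39.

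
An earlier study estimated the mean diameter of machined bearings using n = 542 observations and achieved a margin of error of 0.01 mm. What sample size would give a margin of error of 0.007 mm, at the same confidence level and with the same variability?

Margin of error scales as 1/√n, so n₂ = n₁·(E₁/E₂)².
n₂ = 542 × (0.01/0.007)² = 542 × 2.041 = 1106.22
Round up: n₂ = 1107.

n = 1107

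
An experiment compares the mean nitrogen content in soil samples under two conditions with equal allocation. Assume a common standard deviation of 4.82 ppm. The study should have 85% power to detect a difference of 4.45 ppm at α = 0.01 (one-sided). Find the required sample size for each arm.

For two equal groups, n per group = 2·((z_α + z_β)·σ/δ)².
z_α = 2.326; z_β = 1.036 (power 85%).
n = 2 × (3.362 × 4.82 / 4.45)² = 2 × 13.26 = 26.52
Round up: n = 27 per group.

27 per group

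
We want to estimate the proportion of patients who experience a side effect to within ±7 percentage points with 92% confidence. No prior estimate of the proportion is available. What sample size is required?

157

For a proportion with margin E = 0.07 at 92% confidence, z = 1.751.
With no prior estimate, use p = 0.5, which maximizes p(1−p) at 0.25.
n = 0.25 × (z/E)² = 0.25 × (1.751/0.07)² = 156.43
Round up: n = 157.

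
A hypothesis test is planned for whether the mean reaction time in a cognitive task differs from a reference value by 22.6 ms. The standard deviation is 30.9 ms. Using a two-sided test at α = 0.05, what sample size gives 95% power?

25

For a one-sample z-test, n = ((z_{α/2} + z_β)·σ/δ)².
z_{α/2} = 1.960 (two-sided α = 0.05); z_β = 1.645 (power 95% → β = 0.05).
n = (3.605 × 30.9 / 22.6)² = 24.29
Round up: n = 25.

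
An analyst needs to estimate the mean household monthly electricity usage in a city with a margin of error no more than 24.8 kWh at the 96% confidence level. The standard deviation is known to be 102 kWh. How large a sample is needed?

For a mean, the margin of error is E = z·σ/√n, so n = (zσ/E)².
At 96% confidence, z = 2.054.
n = (2.054 × 102 / 24.8)² = 71.37
Round up: n = 72.

72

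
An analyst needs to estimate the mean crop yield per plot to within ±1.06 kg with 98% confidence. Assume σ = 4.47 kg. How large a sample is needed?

97

For a mean, the margin of error is E = z·σ/√n, so n = (zσ/E)².
At 98% confidence, z = 2.326.
n = (2.326 × 4.47 / 1.06)² = 96.21
Round up: n = 97.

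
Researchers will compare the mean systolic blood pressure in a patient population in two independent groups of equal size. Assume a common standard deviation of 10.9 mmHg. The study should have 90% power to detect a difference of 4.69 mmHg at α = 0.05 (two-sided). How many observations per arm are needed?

114 per group

For two equal groups, n per group = 2·((z_{α/2} + z_β)·σ/δ)².
z_{α/2} = 1.960; z_β = 1.282 (power 90%).
n = 2 × (3.242 × 10.9 / 4.69)² = 2 × 56.77 = 113.54
Round up: n = 114 per group.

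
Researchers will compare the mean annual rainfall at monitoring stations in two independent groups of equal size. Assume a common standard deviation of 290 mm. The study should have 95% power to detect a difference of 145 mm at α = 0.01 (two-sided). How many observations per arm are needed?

143 per group

For two equal groups, n per group = 2·((z_{α/2} + z_β)·σ/δ)².
z_{α/2} = 2.576; z_β = 1.645 (power 95%).
n = 2 × (4.221 × 290 / 145)² = 2 × 71.27 = 142.54
Round up: n = 143 per group.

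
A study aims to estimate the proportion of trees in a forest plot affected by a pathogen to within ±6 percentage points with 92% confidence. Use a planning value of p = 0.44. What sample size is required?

210

For a proportion with margin E = 0.06 at 92% confidence, z = 1.751.
n = p̂(1−p̂)(z/E)² = 0.44 × 0.56 × (1.751/0.06)² = 209.85
Round up: n = 210.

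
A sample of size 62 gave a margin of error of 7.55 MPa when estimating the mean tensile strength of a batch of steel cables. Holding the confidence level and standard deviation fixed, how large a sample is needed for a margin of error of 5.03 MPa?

n = 140

Margin of error scales as 1/√n, so n₂ = n₁·(E₁/E₂)².
n₂ = 62 × (7.55/5.03)² = 62 × 2.253 = 139.69
Round up: n₂ = 140.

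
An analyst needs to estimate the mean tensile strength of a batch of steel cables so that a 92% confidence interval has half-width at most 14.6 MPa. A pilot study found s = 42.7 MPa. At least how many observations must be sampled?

For a mean, the margin of error is E = z·σ/√n, so n = (zσ/E)².
At 92% confidence, z = 1.751.
n = (1.751 × 42.7 / 14.6)² = 26.23
Round up: n = 27.

n = 27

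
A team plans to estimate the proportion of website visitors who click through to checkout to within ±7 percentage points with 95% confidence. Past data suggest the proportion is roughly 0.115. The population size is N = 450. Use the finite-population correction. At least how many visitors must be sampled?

For a proportion with margin E = 0.07 at 95% confidence, z = 1.960.
n = p̂(1−p̂)(z/E)² = 0.115 × 0.885 × (1.960/0.07)² = 79.79 — call this n₀.
Finite-population correction with N = 450: n = n₀ / (1 + (n₀−1)/N) = 79.79 / 1.175 = 67.91
Round up: n = 68.

68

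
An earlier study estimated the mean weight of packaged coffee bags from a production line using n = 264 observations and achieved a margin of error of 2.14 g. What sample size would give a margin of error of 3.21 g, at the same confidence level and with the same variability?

Margin of error scales as 1/√n, so n₂ = n₁·(E₁/E₂)².
n₂ = 264 × (2.14/3.21)² = 264 × 0.4444 = 117.32
Round up: n₂ = 118.

118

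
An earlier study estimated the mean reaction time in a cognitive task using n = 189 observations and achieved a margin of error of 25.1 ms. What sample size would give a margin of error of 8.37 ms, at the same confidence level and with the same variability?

n = 1700

Margin of error scales as 1/√n, so n₂ = n₁·(E₁/E₂)².
n₂ = 189 × (25.1/8.37)² = 189 × 8.993 = 1699.68
Round up: n₂ = 1700.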